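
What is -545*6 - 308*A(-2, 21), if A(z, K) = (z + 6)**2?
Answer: -8198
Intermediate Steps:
A(z, K) = (6 + z)**2
-545*6 - 308*A(-2, 21) = -545*6 - 308*(6 - 2)**2 = -109*30 - 308*4**2 = -3270 - 308*16 = -3270 - 4928 = -8198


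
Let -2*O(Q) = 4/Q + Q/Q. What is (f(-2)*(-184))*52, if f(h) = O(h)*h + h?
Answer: 28704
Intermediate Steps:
O(Q) = -1/2 - 2/Q (O(Q) = -(4/Q + Q/Q)/2 = -(4/Q + 1)/2 = -(1 + 4/Q)/2 = -1/2 - 2/Q)
f(h) = -2 + h/2 (f(h) = ((-4 - h)/(2*h))*h + h = (-2 - h/2) + h = -2 + h/2)
(f(-2)*(-184))*52 = ((-2 + (1/2)*(-2))*(-184))*52 = ((-2 - 1)*(-184))*52 = -3*(-184)*52 = 552*52 = 28704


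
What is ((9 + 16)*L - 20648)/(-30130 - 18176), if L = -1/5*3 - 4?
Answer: 6921/16102 ≈ 0.42982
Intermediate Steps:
L = -23/5 (L = -1*⅕*3 - 4 = -⅕*3 - 4 = -⅗ - 4 = -23/5 ≈ -4.6000)
((9 + 16)*L - 20648)/(-30130 - 18176) = ((9 + 16)*(-23/5) - 20648)/(-30130 - 18176) = (25*(-23/5) - 20648)/(-48306) = (-115 - 20648)*(-1/48306) = -20763*(-1/48306) = 6921/16102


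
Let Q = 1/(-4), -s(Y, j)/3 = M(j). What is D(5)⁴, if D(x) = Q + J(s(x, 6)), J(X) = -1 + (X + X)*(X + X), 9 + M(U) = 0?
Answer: 18477585017862961/256 ≈ 7.2178e+13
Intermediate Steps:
M(U) = -9 (M(U) = -9 + 0 = -9)
s(Y, j) = 27 (s(Y, j) = -3*(-9) = 27)
Q = -¼ ≈ -0.25000
J(X) = -1 + 4*X² (J(X) = -1 + (2*X)*(2*X) = -1 + 4*X²)
D(x) = 11659/4 (D(x) = -¼ + (-1 + 4*27²) = -¼ + (-1 + 4*729) = -¼ + (-1 + 2916) = -¼ + 2915 = 11659/4)
D(5)⁴ = (11659/4)⁴ = 18477585017862961/256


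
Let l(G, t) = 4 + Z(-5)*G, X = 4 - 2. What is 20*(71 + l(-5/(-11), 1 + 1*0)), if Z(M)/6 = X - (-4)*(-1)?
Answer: 15300/11 ≈ 1390.9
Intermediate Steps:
X = 2
Z(M) = -12 (Z(M) = 6*(2 - (-4)*(-1)) = 6*(2 - 1*4) = 6*(2 - 4) = 6*(-2) = -12)
l(G, t) = 4 - 12*G
20*(71 + l(-5/(-11), 1 + 1*0)) = 20*(71 + (4 - (-60)/(-11))) = 20*(71 + (4 - (-60)*(-1)/11)) = 20*(71 + (4 - 12*5/11)) = 20*(71 + (4 - 60/11)) = 20*(71 - 16/11) = 20*(765/11) = 15300/11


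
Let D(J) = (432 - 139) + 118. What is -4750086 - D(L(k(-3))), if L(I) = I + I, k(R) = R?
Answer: -4750497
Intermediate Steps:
L(I) = 2*I
D(J) = 411 (D(J) = 293 + 118 = 411)
-4750086 - D(L(k(-3))) = -4750086 - 1*411 = -4750086 - 411 = -4750497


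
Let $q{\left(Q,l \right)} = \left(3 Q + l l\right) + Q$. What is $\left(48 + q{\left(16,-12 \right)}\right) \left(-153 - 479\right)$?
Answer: $-161792$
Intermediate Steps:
$q{\left(Q,l \right)} = l^{2} + 4 Q$ ($q{\left(Q,l \right)} = \left(3 Q + l^{2}\right) + Q = \left(l^{2} + 3 Q\right) + Q = l^{2} + 4 Q$)
$\left(48 + q{\left(16,-12 \right)}\right) \left(-153 - 479\right) = \left(48 + \left(\left(-12\right)^{2} + 4 \cdot 16\right)\right) \left(-153 - 479\right) = \left(48 + \left(144 + 64\right)\right) \left(-632\right) = \left(48 + 208\right) \left(-632\right) = 256 \left(-632\right) = -161792$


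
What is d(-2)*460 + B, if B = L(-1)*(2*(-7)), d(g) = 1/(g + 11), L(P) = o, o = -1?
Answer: 586/9 ≈ 65.111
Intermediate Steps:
L(P) = -1
d(g) = 1/(11 + g)
B = 14 (B = -2*(-7) = -1*(-14) = 14)
d(-2)*460 + B = 460/(11 - 2) + 14 = 460/9 + 14 = 586/9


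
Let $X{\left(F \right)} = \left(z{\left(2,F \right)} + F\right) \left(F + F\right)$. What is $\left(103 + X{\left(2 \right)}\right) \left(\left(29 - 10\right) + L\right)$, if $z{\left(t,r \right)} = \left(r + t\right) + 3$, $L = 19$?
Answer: $5282$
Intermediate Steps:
$z{\left(t,r \right)} = 3 + r + t$
$X{\left(F \right)} = 2 F \left(5 + 2 F\right)$ ($X{\left(F \right)} = \left(\left(3 + F + 2\right) + F\right) \left(F + F\right) = \left(\left(5 + F\right) + F\right) 2 F = \left(5 + 2 F\right) 2 F = 2 F \left(5 + 2 F\right)$)
$\left(103 + X{\left(2 \right)}\right) \left(\left(29 - 10\right) + L\right) = \left(103 + 2 \cdot 2 \left(5 + 2 \cdot 2\right)\right) \left(\left(29 - 10\right) + 19\right) = \left(103 + 2 \cdot 2 \left(5 + 4\right)\right) \left(19 + 19\right) = \left(103 + 2 \cdot 2 \cdot 9\right) 38 = \left(103 + 36\right) 38 = 139 \cdot 38 = 5282$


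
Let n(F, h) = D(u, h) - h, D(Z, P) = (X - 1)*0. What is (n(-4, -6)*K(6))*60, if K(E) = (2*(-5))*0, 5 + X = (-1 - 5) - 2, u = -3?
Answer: 0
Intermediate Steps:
X = -13 (X = -5 + ((-1 - 5) - 2) = -5 + (-6 - 2) = -5 - 8 = -13)
D(Z, P) = 0 (D(Z, P) = (-13 - 1)*0 = -14*0 = 0)
n(F, h) = -h (n(F, h) = 0 - h = -h)
K(E) = 0 (K(E) = -10*0 = 0)
(n(-4, -6)*K(6))*60 = (-1*(-6)*0)*60 = (6*0)*60 = 0*60 = 0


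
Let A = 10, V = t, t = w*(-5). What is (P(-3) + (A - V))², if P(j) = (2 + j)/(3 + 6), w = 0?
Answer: 7921/81 ≈ 97.790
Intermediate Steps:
t = 0 (t = 0*(-5) = 0)
V = 0
P(j) = 2/9 + j/9 (P(j) = (2 + j)/9 = (2 + j)*(⅑) = 2/9 + j/9)
(P(-3) + (A - V))² = ((2/9 + (⅑)*(-3)) + (10 - 1*0))² = ((2/9 - ⅓) + (10 + 0))² = (-⅑ + 10)² = (89/9)² = 7921/81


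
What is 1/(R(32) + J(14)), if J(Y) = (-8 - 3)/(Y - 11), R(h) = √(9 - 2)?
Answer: -33/58 - 9*√7/58 ≈ -0.97951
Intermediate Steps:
R(h) = √7
J(Y) = -11/(-11 + Y)
1/(R(32) + J(14)) = 1/(√7 - 11/(-11 + 14)) = 1/(√7 - 11/3) = 1/(-11/3 + √7)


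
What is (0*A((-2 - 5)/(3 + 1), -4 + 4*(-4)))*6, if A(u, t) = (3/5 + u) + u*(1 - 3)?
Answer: 0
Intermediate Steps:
A(u, t) = 3/5 - u (A(u, t) = (3*(1/5) + u) + u*(-2) = (3/5 + u) - 2*u = 3/5 - u)
(0*A((-2 - 5)/(3 + 1), -4 + 4*(-4)))*6 = (0*(3/5 - (-2 - 5)/(3 + 1)))*6 = (0*(3/5 - (-7)/4))*6 = (0*(3/5 - 1*(-7/4)))*6 = (0*(3/5 + 7/4))*6 = (0*(47/20))*6 = 0*6 = 0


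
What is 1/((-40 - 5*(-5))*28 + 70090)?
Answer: 1/69670 ≈ 1.4353e-5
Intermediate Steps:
1/((-40 - 5*(-5))*28 + 70090) = 1/((-40 + 25)*28 + 70090) = 1/(-15*28 + 70090) = 1/(-420 + 70090) = 1/69670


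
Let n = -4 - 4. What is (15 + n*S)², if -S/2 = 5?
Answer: 9025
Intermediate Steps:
S = -10 (S = -2*5 = -10)
n = -8
(15 + n*S)² = (15 - 8*(-10))² = (15 + 80)² = 95² = 9025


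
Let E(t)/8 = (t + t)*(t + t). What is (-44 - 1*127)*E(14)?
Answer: -1072512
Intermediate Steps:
E(t) = 32*t² (E(t) = 8*((t + t)*(t + t)) = 8*((2*t)*(2*t)) = 8*(4*t²) = 32*t²)
(-44 - 1*127)*E(14) = (-44 - 1*127)*(32*14²) = (-44 - 127)*(32*196) = -171*6272 = -1072512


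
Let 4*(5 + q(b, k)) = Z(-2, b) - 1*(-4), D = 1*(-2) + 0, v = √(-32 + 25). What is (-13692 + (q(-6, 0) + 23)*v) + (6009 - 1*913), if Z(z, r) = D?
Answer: -8596 + 37*I*√7/2 ≈ -8596.0 + 48.946*I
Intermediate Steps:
v = I*√7 (v = √(-7) = I*√7 ≈ 2.6458*I)
D = -2 (D = -2 + 0 = -2)
Z(z, r) = -2
q(b, k) = -9/2 (q(b, k) = -5 + (-2 - 1*(-4))/4 = -5 + (-2 + 4)/4 = -5 + (¼)*2 = -5 + ½ = -9/2)
(-13692 + (q(-6, 0) + 23)*v) + (6009 - 1*913) = (-13692 + (-9/2 + 23)*(I*√7)) + (6009 - 1*913) = (-13692 + 37*(I*√7)/2) + (6009 - 913) = (-13692 + 37*I*√7/2) + 5096 = -8596 + 37*I*√7/2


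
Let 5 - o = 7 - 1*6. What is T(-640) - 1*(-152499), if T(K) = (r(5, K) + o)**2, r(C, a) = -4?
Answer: 152499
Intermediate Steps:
o = 4 (o = 5 - (7 - 1*6) = 5 - (7 - 6) = 5 - 1*1 = 5 - 1 = 4)
T(K) = 0 (T(K) = (-4 + 4)**2 = 0**2 = 0)
T(-640) - 1*(-152499) = 0 - 1*(-152499) = 0 + 152499 = 152499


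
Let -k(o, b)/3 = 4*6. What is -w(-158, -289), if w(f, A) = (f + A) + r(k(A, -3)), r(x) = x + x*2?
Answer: 663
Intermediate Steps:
k(o, b) = -72 (k(o, b) = -12*6 = -3*24 = -72)
r(x) = 3*x (r(x) = x + 2*x = 3*x)
w(f, A) = -216 + A + f (w(f, A) = (f + A) + 3*(-72) = (A + f) - 216 = -216 + A + f)
-w(-158, -289) = -(-216 - 289 - 158) = -1*(-663) = 663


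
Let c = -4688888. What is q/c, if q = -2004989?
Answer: 2004989/4688888 ≈ 0.42760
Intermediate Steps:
q/c = -2004989/(-4688888) = -2004989*(-1/4688888) = 2004989/4688888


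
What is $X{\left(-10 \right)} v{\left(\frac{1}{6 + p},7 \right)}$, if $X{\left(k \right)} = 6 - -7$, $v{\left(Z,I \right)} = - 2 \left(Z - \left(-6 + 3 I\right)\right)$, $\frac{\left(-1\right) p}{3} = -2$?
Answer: $\frac{2327}{6} \approx 387.83$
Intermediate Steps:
$p = 6$ ($p = \left(-3\right) \left(-2\right) = 6$)
$v{\left(Z,I \right)} = -12 - 2 Z + 6 I$ ($v{\left(Z,I \right)} = - 2 \left(Z - \left(-6 + 3 I\right)\right) = - 2 \left(6 + Z - 3 I\right) = -12 - 2 Z + 6 I$)
$X{\left(k \right)} = 13$ ($X{\left(k \right)} = 6 + 7 = 13$)
$X{\left(-10 \right)} v{\left(\frac{1}{6 + p},7 \right)} = 13 \left(-12 - \frac{2}{6 + 6} + 6 \cdot 7\right) = 13 \left(-12 - \frac{2}{12} + 42\right) = 13 \left(-12 - \frac{1}{6} + 42\right) = 13 \cdot \frac{179}{6} = \frac{2327}{6}$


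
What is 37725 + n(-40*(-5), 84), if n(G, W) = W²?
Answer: 44781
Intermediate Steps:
37725 + n(-40*(-5), 84) = 37725 + 84² = 37725 + 7056 = 44781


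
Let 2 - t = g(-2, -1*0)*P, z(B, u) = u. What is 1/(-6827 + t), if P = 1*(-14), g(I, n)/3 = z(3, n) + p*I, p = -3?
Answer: -1/6573 ≈ -0.00015214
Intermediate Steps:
g(I, n) = -9*I + 3*n (g(I, n) = 3*(n - 3*I) = -9*I + 3*n)
P = -14
t = 254 (t = 2 - (-9*(-2) + 3*(-1*0))*(-14) = 2 - (18 + 3*0)*(-14) = 2 - (18 + 0)*(-14) = 2 - 18*(-14) = 2 - 1*(-252) = 2 + 252 = 254)
1/(-6827 + t) = 1/(-6827 + 254) = 1/(-6573) = -1/6573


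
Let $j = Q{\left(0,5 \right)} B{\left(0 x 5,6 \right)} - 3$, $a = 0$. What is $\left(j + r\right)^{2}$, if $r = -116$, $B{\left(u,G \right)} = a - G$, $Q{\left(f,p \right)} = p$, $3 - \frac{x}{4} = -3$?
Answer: $22201$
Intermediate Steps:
$x = 24$ ($x = 12 - -12 = 12 + 12 = 24$)
$B{\left(u,G \right)} = - G$ ($B{\left(u,G \right)} = 0 - G = - G$)
$j = -33$ ($j = 5 \left(\left(-1\right) 6\right) - 3 = 5 \left(-6\right) - 3 = -30 - 3 = -33$)
$\left(j + r\right)^{2} = \left(-33 - 116\right)^{2} = \left(-149\right)^{2} = 22201$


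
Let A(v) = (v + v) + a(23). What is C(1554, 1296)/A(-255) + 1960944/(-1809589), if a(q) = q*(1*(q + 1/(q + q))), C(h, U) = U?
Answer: 1537992624/23524657 ≈ 65.378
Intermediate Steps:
a(q) = q*(q + 1/(2*q)) (a(q) = q*(1*(q + 1/(2*q))) = q*(q + 1/(2*q)))
A(v) = 1059/2 + 2*v (A(v) = (v + v) + (½ + 23²) = 2*v + (½ + 529) = 2*v + 1059/2 = 1059/2 + 2*v)
C(1554, 1296)/A(-255) + 1960944/(-1809589) = 1296/(1059/2 + 2*(-255)) + 1960944/(-1809589) = 1296/(1059/2 - 510) + 1960944*(-1/1809589) = 1296/(39/2) - 1960944/1809589 = 1296*(2/39) - 1960944/1809589 = 864/13 - 1960944/1809589 = 1537992624/23524657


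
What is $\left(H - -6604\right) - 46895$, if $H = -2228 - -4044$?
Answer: $-38475$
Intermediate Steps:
$H = 1816$ ($H = -2228 + 4044 = 1816$)
$\left(H - -6604\right) - 46895 = \left(1816 - -6604\right) - 46895 = \left(1816 + 6604\right) - 46895 = 8420 - 46895 = -38475$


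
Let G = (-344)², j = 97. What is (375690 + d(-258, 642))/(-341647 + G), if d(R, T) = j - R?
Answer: -376045/223311 ≈ -1.6840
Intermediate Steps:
G = 118336
d(R, T) = 97 - R
(375690 + d(-258, 642))/(-341647 + G) = (375690 + (97 - 1*(-258)))/(-341647 + 118336) = (375690 + (97 + 258))/(-223311) = (375690 + 355)*(-1/223311) = 376045*(-1/223311) = -376045/223311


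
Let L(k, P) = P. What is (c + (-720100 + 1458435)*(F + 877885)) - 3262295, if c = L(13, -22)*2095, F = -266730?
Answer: 451233818540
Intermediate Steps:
c = -46090 (c = -22*2095 = -46090)
(c + (-720100 + 1458435)*(F + 877885)) - 3262295 = (-46090 + (-720100 + 1458435)*(-266730 + 877885)) - 3262295 = (-46090 + 738335*611155) - 3262295 = (-46090 + 451237126925) - 3262295 = 451237080835 - 3262295 = 451233818540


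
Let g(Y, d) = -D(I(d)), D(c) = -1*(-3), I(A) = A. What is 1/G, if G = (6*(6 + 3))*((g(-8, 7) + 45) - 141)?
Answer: -1/5346 ≈ -0.00018706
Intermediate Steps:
D(c) = 3
g(Y, d) = -3 (g(Y, d) = -1*3 = -3)
G = -5346 (G = (6*(6 + 3))*((-3 + 45) - 141) = (6*9)*(42 - 141) = 54*(-99) = -5346)
1/G = 1/(-5346) = -1/5346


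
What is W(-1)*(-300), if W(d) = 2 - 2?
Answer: 0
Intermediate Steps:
W(d) = 0
W(-1)*(-300) = 0*(-300) = 0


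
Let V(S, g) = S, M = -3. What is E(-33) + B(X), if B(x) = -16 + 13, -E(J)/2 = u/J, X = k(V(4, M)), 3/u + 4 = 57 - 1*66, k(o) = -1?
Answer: -431/143 ≈ -3.0140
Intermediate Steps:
u = -3/13 (u = 3/(-4 + (57 - 1*66)) = 3/(-4 + (57 - 66)) = 3/(-4 - 9) = 3/(-13) = 3*(-1/13) = -3/13 ≈ -0.23077)
X = -1
E(J) = 6/(13*J) (E(J) = -(-6)/(13*J) = 6/(13*J))
B(x) = -3
E(-33) + B(X) = (6/13)/(-33) - 3 = (6/13)*(-1/33) - 3 = -2/143 - 3 = -431/143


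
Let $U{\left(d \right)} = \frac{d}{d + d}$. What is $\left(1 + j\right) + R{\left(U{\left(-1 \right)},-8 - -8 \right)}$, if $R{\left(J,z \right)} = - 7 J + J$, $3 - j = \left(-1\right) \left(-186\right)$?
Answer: $-185$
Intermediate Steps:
$j = -183$ ($j = 3 - \left(-1\right) \left(-186\right) = 3 - 186 = -183$)
$U{\left(d \right)} = \frac{1}{2}$ ($U{\left(d \right)} = \frac{d}{2 d} = d \frac{1}{2 d} = \frac{1}{2}$)
$R{\left(J,z \right)} = - 6 J$
$\left(1 + j\right) + R{\left(U{\left(-1 \right)},-8 - -8 \right)} = \left(1 - 183\right) - 3 = -182 - 3 = -185$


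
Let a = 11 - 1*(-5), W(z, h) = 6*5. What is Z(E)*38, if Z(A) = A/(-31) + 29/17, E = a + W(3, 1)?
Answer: 4446/527 ≈ 8.4364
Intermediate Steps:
W(z, h) = 30
a = 16 (a = 11 + 5 = 16)
E = 46 (E = 16 + 30 = 46)
Z(A) = 29/17 - A/31 (Z(A) = A*(-1/31) + 29*(1/17) = -A/31 + 29/17 = 29/17 - A/31)
Z(E)*38 = (29/17 - 1/31*46)*38 = (29/17 - 46/31)*38 = (117/527)*38 = 4446/527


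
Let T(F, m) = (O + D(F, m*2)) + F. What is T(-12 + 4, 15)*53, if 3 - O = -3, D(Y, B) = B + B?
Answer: 3074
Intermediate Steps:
D(Y, B) = 2*B
O = 6 (O = 3 - 1*(-3) = 3 + 3 = 6)
T(F, m) = 6 + F + 4*m (T(F, m) = (6 + 2*(m*2)) + F = (6 + 2*(2*m)) + F = (6 + 4*m) + F = 6 + F + 4*m)
T(-12 + 4, 15)*53 = (6 + (-12 + 4) + 4*15)*53 = (6 - 8 + 60)*53 = 58*53 = 3074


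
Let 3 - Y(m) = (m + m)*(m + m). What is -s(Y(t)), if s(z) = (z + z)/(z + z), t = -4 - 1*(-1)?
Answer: -1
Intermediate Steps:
t = -3 (t = -4 + 1 = -3)
Y(m) = 3 - 4*m² (Y(m) = 3 - (m + m)*(m + m) = 3 - 2*m*2*m = 3 - 4*m²)
s(z) = 1 (s(z) = (2*z)/((2*z)) = (2*z)*(1/(2*z)) = 1)
-s(Y(t)) = -1*1 = -1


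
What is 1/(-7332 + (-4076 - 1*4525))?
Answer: -1/15933 ≈ -6.2763e-5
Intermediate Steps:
1/(-7332 + (-4076 - 1*4525)) = 1/(-7332 + (-4076 - 4525)) = 1/(-7332 - 8601) = 1/(-15933) = -1/15933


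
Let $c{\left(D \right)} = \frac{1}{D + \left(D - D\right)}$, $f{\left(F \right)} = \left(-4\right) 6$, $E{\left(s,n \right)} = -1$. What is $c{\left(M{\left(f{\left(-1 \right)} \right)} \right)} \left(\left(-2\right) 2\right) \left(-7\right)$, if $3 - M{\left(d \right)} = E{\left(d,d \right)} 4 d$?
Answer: $- \frac{28}{93} \approx -0.30108$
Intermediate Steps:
$f{\left(F \right)} = -24$
$M{\left(d \right)} = 3 + 4 d$ ($M{\left(d \right)} = 3 - - 4 d = 3 + 4 d$)
$c{\left(D \right)} = \frac{1}{D}$ ($c{\left(D \right)} = \frac{1}{D + 0} = \frac{1}{D}$)
$c{\left(M{\left(f{\left(-1 \right)} \right)} \right)} \left(\left(-2\right) 2\right) \left(-7\right) = \frac{\left(-2\right) 2}{3 + 4 \left(-24\right)} \left(-7\right) = \frac{1}{3 - 96} \left(-4\right) \left(-7\right) = \frac{1}{-93} \left(-4\right) \left(-7\right) = \left(- \frac{1}{93}\right) \left(-4\right) \left(-7\right) = \frac{4}{93} \left(-7\right) = - \frac{28}{93}$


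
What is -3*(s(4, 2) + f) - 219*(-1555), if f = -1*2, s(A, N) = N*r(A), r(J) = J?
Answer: 340527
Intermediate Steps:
s(A, N) = A*N (s(A, N) = N*A = A*N)
f = -2
-3*(s(4, 2) + f) - 219*(-1555) = -3*(4*2 - 2) - 219*(-1555) = -3*(8 - 2) + 340545 = -3*6 + 340545 = -18 + 340545 = 340527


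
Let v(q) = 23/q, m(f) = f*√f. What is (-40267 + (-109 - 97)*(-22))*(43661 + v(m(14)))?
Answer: -1560225835 - 117415*√14/28 ≈ -1.5602e+9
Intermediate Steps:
m(f) = f^(3/2)
(-40267 + (-109 - 97)*(-22))*(43661 + v(m(14))) = (-40267 + (-109 - 97)*(-22))*(43661 + 23/(14^(3/2))) = (-40267 - 206*(-22))*(43661 + 23/((14*√14))) = (-40267 + 4532)*(43661 + 23*(√14/196)) = -35735*(43661 + 23*√14/196) = -1560225835 - 117415*√14/28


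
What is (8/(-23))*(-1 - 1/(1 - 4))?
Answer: 16/69 ≈ 0.23188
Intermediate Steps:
(8/(-23))*(-1 - 1/(1 - 4)) = (8*(-1/23))*(-1 - 1/(-3)) = -8*(-1 - 1*(-1/3))/23 = -8*(-1 + 1/3)/23 = -8/23*(-2/3) = 16/69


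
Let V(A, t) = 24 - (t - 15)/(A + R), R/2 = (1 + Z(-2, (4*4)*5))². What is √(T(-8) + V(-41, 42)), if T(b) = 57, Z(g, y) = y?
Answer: 3*√1539973806/13081 ≈ 8.9999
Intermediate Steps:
R = 13122 (R = 2*(1 + (4*4)*5)² = 2*(1 + 16*5)² = 2*(1 + 80)² = 2*81² = 2*6561 = 13122)
V(A, t) = 24 - (-15 + t)/(13122 + A) (V(A, t) = 24 - (t - 15)/(A + 13122) = 24 - (-15 + t)/(13122 + A))
√(T(-8) + V(-41, 42)) = √(57 + (314943 - 1*42 + 24*(-41))/(13122 - 41)) = √(57 + (314943 - 42 - 984)/13081) = √(57 + (1/13081)*313917) = √(57 + 313917/13081) = √(1059534/13081) = 3*√1539973806/13081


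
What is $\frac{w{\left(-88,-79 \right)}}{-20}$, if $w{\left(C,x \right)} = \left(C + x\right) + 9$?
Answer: $\frac{79}{10} \approx 7.9$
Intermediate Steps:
$w{\left(C,x \right)} = 9 + C + x$
$\frac{w{\left(-88,-79 \right)}}{-20} = \frac{9 - 88 - 79}{-20} = \left(-158\right) \left(- \frac{1}{20}\right) = \frac{79}{10}$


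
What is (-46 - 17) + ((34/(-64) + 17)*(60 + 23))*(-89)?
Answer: -3894965/32 ≈ -1.2172e+5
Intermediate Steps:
(-46 - 17) + ((34/(-64) + 17)*(60 + 23))*(-89) = -63 + ((34*(-1/64) + 17)*83)*(-89) = -63 + ((-17/32 + 17)*83)*(-89) = -63 + ((527/32)*83)*(-89) = -63 + (43741/32)*(-89) = -63 - 3892949/32 = -3894965/32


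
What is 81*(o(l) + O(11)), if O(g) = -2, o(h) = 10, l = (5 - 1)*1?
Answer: 648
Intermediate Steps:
l = 4 (l = 4*1 = 4)
81*(o(l) + O(11)) = 81*(10 - 2) = 81*8 = 648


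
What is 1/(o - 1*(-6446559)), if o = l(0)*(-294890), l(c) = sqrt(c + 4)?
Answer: 1/5856779 ≈ 1.7074e-7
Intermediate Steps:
l(c) = sqrt(4 + c)
o = -589780 (o = sqrt(4 + 0)*(-294890) = sqrt(4)*(-294890) = 2*(-294890) = -589780)
1/(o - 1*(-6446559)) = 1/(-589780 - 1*(-6446559)) = 1/(-589780 + 6446559) = 1/5856779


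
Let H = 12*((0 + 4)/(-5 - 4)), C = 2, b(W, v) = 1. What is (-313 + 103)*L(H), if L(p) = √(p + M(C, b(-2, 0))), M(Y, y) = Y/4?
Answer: -35*I*√174 ≈ -461.68*I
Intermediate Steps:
M(Y, y) = Y/4 (M(Y, y) = Y*(¼) = Y/4)
H = -16/3 (H = 12*(4/(-9)) = 12*(4*(-⅑)) = 12*(-4/9) = -16/3 ≈ -5.3333)
L(p) = √(½ + p) (L(p) = √(p + (¼)*2) = √(p + ½) = √(½ + p))
(-313 + 103)*L(H) = (-313 + 103)*(√(2 + 4*(-16/3))/2) = -105*√(2 - 64/3) = -105*√(-58/3) = -105*I*√174/3 = -35*I*√174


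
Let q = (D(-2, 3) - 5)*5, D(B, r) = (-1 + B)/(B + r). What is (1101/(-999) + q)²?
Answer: 187333969/110889 ≈ 1689.4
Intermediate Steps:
D(B, r) = (-1 + B)/(B + r)
q = -40 (q = ((-1 - 2)/(-2 + 3) - 5)*5 = (-3/1 - 5)*5 = (1*(-3) - 5)*5 = (-3 - 5)*5 = -8*5 = -40)
(1101/(-999) + q)² = (1101/(-999) - 40)² = (1101*(-1/999) - 40)² = (-367/333 - 40)² = (-13687/333)² = 187333969/110889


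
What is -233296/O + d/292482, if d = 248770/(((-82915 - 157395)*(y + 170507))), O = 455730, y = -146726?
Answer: -6499158708368708167/12695723875693345410 ≈ -0.51192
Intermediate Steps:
d = -24877/571481211 (d = 248770/(((-82915 - 157395)*(-146726 + 170507))) = 248770/((-240310*23781)) = 248770/(-5714812110) = 248770*(-1/5714812110) = -24877/571481211 ≈ -4.3531e-5)
-233296/O + d/292482 = -233296/455730 - 24877/571481211/292482 = -233296*1/455730 - 24877/571481211*1/292482 = -116648/227865 - 24877/167147967555702 = -6499158708368708167/12695723875693345410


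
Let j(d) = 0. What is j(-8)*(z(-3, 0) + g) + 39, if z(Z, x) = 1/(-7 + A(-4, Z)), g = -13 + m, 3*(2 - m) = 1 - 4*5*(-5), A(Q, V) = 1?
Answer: 39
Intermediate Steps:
m = -95/3 (m = 2 - (1 - 4*5*(-5))/3 = 2 - (1 - 20*(-5))/3 = 2 - (1 + 100)/3 = 2 - 1/3*101 = 2 - 101/3 = -95/3 ≈ -31.667)
g = -134/3 (g = -13 - 95/3 = -134/3 ≈ -44.667)
z(Z, x) = -1/6 (z(Z, x) = 1/(-7 + 1) = 1/(-6) = -1/6)
j(-8)*(z(-3, 0) + g) + 39 = 0*(-1/6 - 134/3) + 39 = 0*(-269/6) + 39 = 0 + 39 = 39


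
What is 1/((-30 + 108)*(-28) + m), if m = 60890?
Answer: 1/58706 ≈ 1.7034e-5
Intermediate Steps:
1/((-30 + 108)*(-28) + m) = 1/((-30 + 108)*(-28) + 60890) = 1/(78*(-28) + 60890) = 1/(-2184 + 60890) = 1/58706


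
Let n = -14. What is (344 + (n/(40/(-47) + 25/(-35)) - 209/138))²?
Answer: 623804222501329/5050944900 ≈ 1.2350e+5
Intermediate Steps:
(344 + (n/(40/(-47) + 25/(-35)) - 209/138))² = (344 + (-14/(40/(-47) + 25/(-35)) - 209/138))² = (344 + (-14/(40*(-1/47) + 25*(-1/35)) - 209*1/138))² = (344 + (-14/(-40/47 - 5/7) - 209/138))² = (344 + (-14/(-515/329) - 209/138))² = (344 + (-14*(-329/515) - 209/138))² = (344 + (4606/515 - 209/138))² = (344 + 527993/71070)² = (24976073/71070)² = 623804222501329/5050944900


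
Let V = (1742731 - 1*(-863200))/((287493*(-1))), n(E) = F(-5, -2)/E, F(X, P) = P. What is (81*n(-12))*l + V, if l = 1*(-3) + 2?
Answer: -12974173/574986 ≈ -22.564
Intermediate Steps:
l = -1 (l = -3 + 2 = -1)
n(E) = -2/E
V = -2605931/287493 (V = (1742731 + 863200)/(-287493) = 2605931*(-1/287493) = -2605931/287493 ≈ -9.0643)
(81*n(-12))*l + V = (81*(-2/(-12)))*(-1) - 2605931/287493 = (81*(-2*(-1/12)))*(-1) - 2605931/287493 = (81*(1/6))*(-1) - 2605931/287493 = (27/2)*(-1) - 2605931/287493 = -27/2 - 2605931/287493 = -12974173/574986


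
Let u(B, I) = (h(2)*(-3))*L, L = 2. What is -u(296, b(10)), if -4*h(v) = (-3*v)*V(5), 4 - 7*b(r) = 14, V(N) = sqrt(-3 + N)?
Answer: 9*sqrt(2) ≈ 12.728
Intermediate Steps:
b(r) = -10/7 (b(r) = 4/7 - 1/7*14 = 4/7 - 2 = -10/7)
h(v) = 3*v*sqrt(2)/4 (h(v) = -(-3*v)*sqrt(-3 + 5)/4 = -(-3*v)*sqrt(2)/4 = -(-3)*v*sqrt(2)/4 = 3*v*sqrt(2)/4)
u(B, I) = -9*sqrt(2) (u(B, I) = (((3/4)*2*sqrt(2))*(-3))*2 = ((3*sqrt(2)/2)*(-3))*2 = -9*sqrt(2)/2*2 = -9*sqrt(2))
-u(296, b(10)) = -(-9)*sqrt(2) = 9*sqrt(2)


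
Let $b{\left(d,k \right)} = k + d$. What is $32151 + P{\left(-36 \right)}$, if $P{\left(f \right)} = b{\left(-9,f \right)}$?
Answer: $32106$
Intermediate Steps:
$b{\left(d,k \right)} = d + k$
$P{\left(f \right)} = -9 + f$
$32151 + P{\left(-36 \right)} = 32151 - 45 = 32106$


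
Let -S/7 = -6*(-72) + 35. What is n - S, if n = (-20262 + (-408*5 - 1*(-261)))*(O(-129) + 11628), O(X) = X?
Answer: -253446190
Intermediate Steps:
S = -3269 (S = -7*(-6*(-72) + 35) = -7*(432 + 35) = -7*467 = -3269)
n = -253449459 (n = (-20262 + (-408*5 - 1*(-261)))*(-129 + 11628) = (-20262 + (-2040 + 261))*11499 = (-20262 - 1779)*11499 = -22041*11499 = -253449459)
n - S = -253449459 - 1*(-3269) = -253449459 + 3269 = -253446190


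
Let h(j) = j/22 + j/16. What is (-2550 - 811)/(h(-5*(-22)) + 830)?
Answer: -26888/6735 ≈ -3.9923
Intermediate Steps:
h(j) = 19*j/176 (h(j) = j*(1/22) + j*(1/16) = j/22 + j/16 = 19*j/176)
(-2550 - 811)/(h(-5*(-22)) + 830) = (-2550 - 811)/(19*(-5*(-22))/176 + 830) = -3361/((19/176)*110 + 830) = -3361/(95/8 + 830) = -3361/6735/8 = -3361*8/6735 = -26888/6735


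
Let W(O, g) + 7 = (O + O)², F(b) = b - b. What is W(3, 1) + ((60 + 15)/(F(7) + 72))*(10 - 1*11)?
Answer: 671/24 ≈ 27.958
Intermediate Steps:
F(b) = 0
W(O, g) = -7 + 4*O² (W(O, g) = -7 + (O + O)² = -7 + (2*O)² = -7 + 4*O²)
W(3, 1) + ((60 + 15)/(F(7) + 72))*(10 - 1*11) = (-7 + 4*3²) + ((60 + 15)/(0 + 72))*(10 - 1*11) = (-7 + 4*9) + (75/72)*(10 - 11) = (-7 + 36) + (75*(1/72))*(-1) = 29 + (25/24)*(-1) = 29 - 25/24 = 671/24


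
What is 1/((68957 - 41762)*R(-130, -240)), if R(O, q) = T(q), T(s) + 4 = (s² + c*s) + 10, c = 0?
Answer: 1/1566595170 ≈ 6.3833e-10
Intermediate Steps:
T(s) = 6 + s² (T(s) = -4 + ((s² + 0*s) + 10) = -4 + ((s² + 0) + 10) = -4 + (s² + 10) = -4 + (10 + s²) = 6 + s²)
R(O, q) = 6 + q²
1/((68957 - 41762)*R(-130, -240)) = 1/((68957 - 41762)*(6 + (-240)²)) = 1/(27195*(6 + 57600)) = (1/27195)/57606 = (1/27195)*(1/57606) = 1/1566595170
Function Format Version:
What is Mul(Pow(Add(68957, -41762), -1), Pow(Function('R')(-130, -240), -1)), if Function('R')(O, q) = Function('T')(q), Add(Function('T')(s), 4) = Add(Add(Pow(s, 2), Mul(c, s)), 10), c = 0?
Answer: Rational(1, 1566595170) ≈ 6.3833e-10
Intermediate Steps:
Function('T')(s) = Add(6, Pow(s, 2)) (Function('T')(s) = Add(-4, Add(Add(Pow(s, 2), Mul(0, s)), 10)) = Add(-4, Add(Add(Pow(s, 2), 0), 10)) = Add(-4, Add(Pow(s, 2), 10)) = Add(-4, Add(10, Pow(s, 2))) = Add(6, Pow(s, 2)))
Function('R')(O, q) = Add(6, Pow(q, 2))
Mul(Pow(Add(68957, -41762), -1), Pow(Function('R')(-130, -240), -1)) = Mul(Pow(Add(68957, -41762), -1), Pow(Add(6, Pow(-240, 2)), -1)) = Mul(Pow(27195, -1), Pow(Add(6, 57600), -1)) = Mul(Rational(1, 27195), Pow(57606, -1)) = Mul(Rational(1, 27195), Rational(1, 57606)) = Rational(1, 1566595170)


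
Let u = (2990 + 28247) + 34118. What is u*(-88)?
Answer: -5751240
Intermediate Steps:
u = 65355 (u = 31237 + 34118 = 65355)
u*(-88) = 65355*(-88) = -5751240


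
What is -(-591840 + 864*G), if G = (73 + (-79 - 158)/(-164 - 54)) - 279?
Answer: 83808432/109 ≈ 7.6889e+5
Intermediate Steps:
G = -44671/218 (G = (73 - 237/(-218)) - 279 = (73 - 237*(-1/218)) - 279 = (73 + 237/218) - 279 = 16151/218 - 279 = -44671/218 ≈ -204.91)
-(-591840 + 864*G) = -864/(1/(-44671/218 - 685)) = -864/(1/(-194001/218)) = -864/(-218/194001) = -864*(-194001/218) = 83808432/109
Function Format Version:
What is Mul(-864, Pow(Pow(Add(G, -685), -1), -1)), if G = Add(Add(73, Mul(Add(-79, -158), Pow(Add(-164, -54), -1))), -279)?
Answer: Rational(83808432, 109) ≈ 7.6889e+5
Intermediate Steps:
G = Rational(-44671, 218) (G = Add(Add(73, Mul(-237, Pow(-218, -1))), -279) = Add(Add(73, Mul(-237, Rational(-1, 218))), -279) = Add(Add(73, Rational(237, 218)), -279) = Add(Rational(16151, 218), -279) = Rational(-44671, 218) ≈ -204.91)
Mul(-864, Pow(Pow(Add(G, -685), -1), -1)) = Mul(-864, Pow(Pow(Add(Rational(-44671, 218), -685), -1), -1)) = Mul(-864, Pow(Pow(Rational(-194001, 218), -1), -1)) = Mul(-864, Pow(Rational(-218, 194001), -1)) = Mul(-864, Rational(-194001, 218)) = Rational(83808432, 109)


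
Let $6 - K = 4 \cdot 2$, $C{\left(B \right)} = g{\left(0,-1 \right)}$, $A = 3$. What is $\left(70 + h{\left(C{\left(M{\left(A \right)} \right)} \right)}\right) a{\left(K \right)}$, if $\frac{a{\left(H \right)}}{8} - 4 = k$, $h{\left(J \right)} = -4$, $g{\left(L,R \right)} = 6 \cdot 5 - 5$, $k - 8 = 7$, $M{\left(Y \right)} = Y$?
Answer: $10032$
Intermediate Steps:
$k = 15$ ($k = 8 + 7 = 15$)
$g{\left(L,R \right)} = 25$ ($g{\left(L,R \right)} = 30 - 5 = 25$)
$C{\left(B \right)} = 25$
$K = -2$ ($K = 6 - 4 \cdot 2 = 6 - 8 = -2$)
$a{\left(H \right)} = 152$ ($a{\left(H \right)} = 32 + 8 \cdot 15 = 32 + 120 = 152$)
$\left(70 + h{\left(C{\left(M{\left(A \right)} \right)} \right)}\right) a{\left(K \right)} = \left(70 - 4\right) 152 = 66 \cdot 152 = 10032$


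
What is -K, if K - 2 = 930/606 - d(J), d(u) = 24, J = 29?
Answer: 2067/101 ≈ 20.465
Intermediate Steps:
K = -2067/101 (K = 2 + (930/606 - 1*24) = 2 + (930*(1/606) - 24) = 2 + (155/101 - 24) = 2 - 2269/101 = -2067/101 ≈ -20.465)
-K = -1*(-2067/101) = 2067/101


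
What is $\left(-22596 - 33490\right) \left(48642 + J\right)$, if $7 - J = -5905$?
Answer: $-3059715644$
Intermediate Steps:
$J = 5912$ ($J = 7 - -5905 = 7 + 5905 = 5912$)
$\left(-22596 - 33490\right) \left(48642 + J\right) = \left(-22596 - 33490\right) \left(48642 + 5912\right) = \left(-56086\right) 54554 = -3059715644$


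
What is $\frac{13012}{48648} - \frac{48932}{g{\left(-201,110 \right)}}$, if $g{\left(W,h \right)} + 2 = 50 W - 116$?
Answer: $\frac{39261718}{7728951} \approx 5.0798$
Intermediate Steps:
$g{\left(W,h \right)} = -118 + 50 W$ ($g{\left(W,h \right)} = -2 + \left(50 W - 116\right) = -2 + \left(-116 + 50 W\right) = -118 + 50 W$)
$\frac{13012}{48648} - \frac{48932}{g{\left(-201,110 \right)}} = \frac{13012}{48648} - \frac{48932}{-118 + 50 \left(-201\right)} = 13012 \cdot \frac{1}{48648} - \frac{48932}{-118 - 10050} = \frac{3253}{12162} - \frac{48932}{-10168} = \frac{3253}{12162} - - \frac{12233}{2542} = \frac{3253}{12162} + \frac{12233}{2542} = \frac{39261718}{7728951}$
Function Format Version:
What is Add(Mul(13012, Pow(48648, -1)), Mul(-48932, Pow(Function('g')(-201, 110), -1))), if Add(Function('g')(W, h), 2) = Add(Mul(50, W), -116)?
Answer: Rational(39261718, 7728951) ≈ 5.0798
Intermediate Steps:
Function('g')(W, h) = Add(-118, Mul(50, W)) (Function('g')(W, h) = Add(-2, Add(Mul(50, W), -116)) = Add(-2, Add(-116, Mul(50, W))) = Add(-118, Mul(50, W)))
Add(Mul(13012, Pow(48648, -1)), Mul(-48932, Pow(Function('g')(-201, 110), -1))) = Add(Mul(13012, Pow(48648, -1)), Mul(-48932, Pow(Add(-118, Mul(50, -201)), -1))) = Add(Mul(13012, Rational(1, 48648)), Mul(-48932, Pow(Add(-118, -10050), -1))) = Add(Rational(3253, 12162), Mul(-48932, Pow(-10168, -1))) = Add(Rational(3253, 12162), Mul(-48932, Rational(-1, 10168))) = Add(Rational(3253, 12162), Rational(12233, 2542)) = Rational(39261718, 7728951)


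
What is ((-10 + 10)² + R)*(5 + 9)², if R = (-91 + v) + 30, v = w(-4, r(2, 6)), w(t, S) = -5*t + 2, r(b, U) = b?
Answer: -7644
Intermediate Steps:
w(t, S) = 2 - 5*t
v = 22 (v = 2 - 5*(-4) = 2 + 20 = 22)
R = -39 (R = (-91 + 22) + 30 = -69 + 30 = -39)
((-10 + 10)² + R)*(5 + 9)² = ((-10 + 10)² - 39)*(5 + 9)² = (0² - 39)*14² = (0 - 39)*196 = -39*196 = -7644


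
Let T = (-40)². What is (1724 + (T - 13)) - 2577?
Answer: 734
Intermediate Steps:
T = 1600
(1724 + (T - 13)) - 2577 = (1724 + (1600 - 13)) - 2577 = (1724 + 1587) - 2577 = 3311 - 2577 = 734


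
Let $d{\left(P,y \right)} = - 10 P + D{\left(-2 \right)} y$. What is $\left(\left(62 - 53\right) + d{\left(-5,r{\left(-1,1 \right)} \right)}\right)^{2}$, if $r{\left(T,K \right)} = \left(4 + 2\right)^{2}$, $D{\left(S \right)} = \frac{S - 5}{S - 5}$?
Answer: $9025$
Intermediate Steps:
$D{\left(S \right)} = 1$ ($D{\left(S \right)} = \frac{-5 + S}{-5 + S} = 1$)
$r{\left(T,K \right)} = 36$ ($r{\left(T,K \right)} = 6^{2} = 36$)
$d{\left(P,y \right)} = y - 10 P$ ($d{\left(P,y \right)} = - 10 P + 1 y = - 10 P + y = y - 10 P$)
$\left(\left(62 - 53\right) + d{\left(-5,r{\left(-1,1 \right)} \right)}\right)^{2} = \left(\left(62 - 53\right) + \left(36 - -50\right)\right)^{2} = \left(9 + \left(36 + 50\right)\right)^{2} = \left(9 + 86\right)^{2} = 95^{2} = 9025$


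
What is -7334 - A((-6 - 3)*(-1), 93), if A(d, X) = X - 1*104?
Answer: -7323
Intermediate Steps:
A(d, X) = -104 + X (A(d, X) = X - 104 = -104 + X)
-7334 - A((-6 - 3)*(-1), 93) = -7334 - (-104 + 93) = -7334 - 1*(-11) = -7334 + 11 = -7323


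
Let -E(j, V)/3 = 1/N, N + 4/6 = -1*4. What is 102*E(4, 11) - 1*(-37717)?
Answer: 264478/7 ≈ 37783.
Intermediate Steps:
N = -14/3 (N = -⅔ - 1*4 = -⅔ - 4 = -14/3 ≈ -4.6667)
E(j, V) = 9/14 (E(j, V) = -3/(-14/3) = -3*(-3/14) = 9/14)
102*E(4, 11) - 1*(-37717) = 102*(9/14) - 1*(-37717) = 459/7 + 37717 = 264478/7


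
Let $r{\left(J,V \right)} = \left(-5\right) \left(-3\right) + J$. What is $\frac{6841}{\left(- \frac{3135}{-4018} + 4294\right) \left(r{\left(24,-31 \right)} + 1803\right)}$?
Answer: $\frac{13743569}{15893169267} \approx 0.00086475$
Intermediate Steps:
$r{\left(J,V \right)} = 15 + J$
$\frac{6841}{\left(- \frac{3135}{-4018} + 4294\right) \left(r{\left(24,-31 \right)} + 1803\right)} = \frac{6841}{\left(- \frac{3135}{-4018} + 4294\right) \left(\left(15 + 24\right) + 1803\right)} = \frac{6841}{\left(\left(-3135\right) \left(- \frac{1}{4018}\right) + 4294\right) \left(39 + 1803\right)} = \frac{6841}{\left(\frac{3135}{4018} + 4294\right) 1842} = \frac{6841}{\frac{17256427}{4018} \cdot 1842} = \frac{6841}{\frac{15893169267}{2009}} = 6841 \cdot \frac{2009}{15893169267} = \frac{13743569}{15893169267}$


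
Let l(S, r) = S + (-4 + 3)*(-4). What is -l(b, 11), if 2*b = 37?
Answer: -45/2 ≈ -22.500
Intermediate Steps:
b = 37/2 (b = (½)*37 = 37/2 ≈ 18.500)
l(S, r) = 4 + S (l(S, r) = S - 1*(-4) = S + 4 = 4 + S)
-l(b, 11) = -(4 + 37/2) = -1*45/2 = -45/2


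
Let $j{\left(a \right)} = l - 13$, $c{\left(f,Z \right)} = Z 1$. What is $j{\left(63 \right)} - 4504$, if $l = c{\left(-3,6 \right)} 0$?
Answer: $-4517$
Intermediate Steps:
$c{\left(f,Z \right)} = Z$
$l = 0$ ($l = 6 \cdot 0 = 0$)
$j{\left(a \right)} = -13$ ($j{\left(a \right)} = 0 - 13 = -13$)
$j{\left(63 \right)} - 4504 = -13 - 4504 = -4517$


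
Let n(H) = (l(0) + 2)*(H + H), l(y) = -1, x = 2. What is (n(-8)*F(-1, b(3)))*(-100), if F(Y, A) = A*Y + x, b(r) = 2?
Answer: 0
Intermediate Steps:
n(H) = 2*H (n(H) = (-1 + 2)*(H + H) = 1*(2*H) = 2*H)
F(Y, A) = 2 + A*Y (F(Y, A) = A*Y + 2 = 2 + A*Y)
(n(-8)*F(-1, b(3)))*(-100) = ((2*(-8))*(2 + 2*(-1)))*(-100) = -16*(2 - 2)*(-100) = -16*0*(-100) = 0*(-100) = 0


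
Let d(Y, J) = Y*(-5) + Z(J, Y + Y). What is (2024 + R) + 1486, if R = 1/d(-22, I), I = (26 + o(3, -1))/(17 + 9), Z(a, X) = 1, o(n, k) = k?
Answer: 389611/111 ≈ 3510.0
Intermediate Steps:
I = 25/26 (I = (26 - 1)/(17 + 9) = 25/26 ≈ 0.96154)
d(Y, J) = 1 - 5*Y (d(Y, J) = Y*(-5) + 1 = -5*Y + 1 = 1 - 5*Y)
R = 1/111 (R = 1/(1 - 5*(-22)) = 1/(1 + 110) = 1/111 ≈ 0.0090090)
(2024 + R) + 1486 = (2024 + 1/111) + 1486 = 224665/111 + 1486 = 389611/111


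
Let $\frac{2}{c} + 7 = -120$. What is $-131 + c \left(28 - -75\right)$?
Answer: $- \frac{16843}{127} \approx -132.62$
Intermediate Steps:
$c = - \frac{2}{127}$ ($c = \frac{2}{-7 - 120} = \frac{2}{-127} = 2 \left(- \frac{1}{127}\right) = - \frac{2}{127} \approx -0.015748$)
$-131 + c \left(28 - -75\right) = -131 - \frac{2 \left(28 - -75\right)}{127} = -131 - \frac{2 \left(28 + 75\right)}{127} = -131 - \frac{206}{127} = - \frac{16843}{127}$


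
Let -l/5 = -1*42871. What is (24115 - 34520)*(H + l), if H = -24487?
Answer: -1975576540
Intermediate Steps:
l = 214355 (l = -(-5)*42871 = -5*(-42871) = 214355)
(24115 - 34520)*(H + l) = (24115 - 34520)*(-24487 + 214355) = -10405*189868 = -1975576540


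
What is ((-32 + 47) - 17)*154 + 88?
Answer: -220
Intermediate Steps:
((-32 + 47) - 17)*154 + 88 = (15 - 17)*154 + 88 = -2*154 + 88 = -308 + 88 = -220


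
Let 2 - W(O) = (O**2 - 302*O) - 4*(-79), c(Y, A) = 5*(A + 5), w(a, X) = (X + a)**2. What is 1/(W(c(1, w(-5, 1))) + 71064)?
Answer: 1/91435 ≈ 1.0937e-5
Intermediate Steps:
c(Y, A) = 25 + 5*A (c(Y, A) = 5*(5 + A) = 25 + 5*A)
W(O) = -314 - O**2 + 302*O (W(O) = 2 - ((O**2 - 302*O) - 4*(-79)) = 2 - ((O**2 - 302*O) + 316) = 2 - (316 + O**2 - 302*O) = 2 + (-316 - O**2 + 302*O) = -314 - O**2 + 302*O)
1/(W(c(1, w(-5, 1))) + 71064) = 1/((-314 - (25 + 5*(1 - 5)**2)**2 + 302*(25 + 5*(1 - 5)**2)) + 71064) = 1/((-314 - (25 + 5*(-4)**2)**2 + 302*(25 + 5*(-4)**2)) + 71064) = 1/((-314 - (25 + 5*16)**2 + 302*(25 + 5*16)) + 71064) = 1/((-314 - (25 + 80)**2 + 302*(25 + 80)) + 71064) = 1/((-314 - 1*105**2 + 302*105) + 71064) = 1/((-314 - 1*11025 + 31710) + 71064) = 1/((-314 - 11025 + 31710) + 71064) = 1/(20371 + 71064) = 1/91435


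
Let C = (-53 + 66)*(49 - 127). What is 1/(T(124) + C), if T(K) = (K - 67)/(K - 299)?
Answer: -175/177507 ≈ -0.00098588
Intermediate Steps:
T(K) = (-67 + K)/(-299 + K)
C = -1014 (C = 13*(-78) = -1014)
1/(T(124) + C) = 1/((-67 + 124)/(-299 + 124) - 1014) = 1/(57/(-175) - 1014) = 1/(-1/175*57 - 1014) = 1/(-57/175 - 1014) = 1/(-177507/175) = -175/177507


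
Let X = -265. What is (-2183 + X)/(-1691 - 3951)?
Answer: 1224/2821 ≈ 0.43389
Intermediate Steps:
(-2183 + X)/(-1691 - 3951) = (-2183 - 265)/(-1691 - 3951) = -2448/(-5642) = -2448*(-1/5642) = 1224/2821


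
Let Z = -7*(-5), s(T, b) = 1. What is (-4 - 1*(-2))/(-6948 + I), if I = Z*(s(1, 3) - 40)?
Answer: 2/8313 ≈ 0.00024059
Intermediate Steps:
Z = 35
I = -1365 (I = 35*(1 - 40) = 35*(-39) = -1365)
(-4 - 1*(-2))/(-6948 + I) = (-4 - 1*(-2))/(-6948 - 1365) = (-4 + 2)/(-8313) = -1/8313*(-2) = 2/8313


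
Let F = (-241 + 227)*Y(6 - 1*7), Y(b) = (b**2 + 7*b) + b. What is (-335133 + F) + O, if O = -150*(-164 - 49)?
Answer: -303085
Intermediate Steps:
O = 31950 (O = -150*(-213) = 31950)
Y(b) = b**2 + 8*b
F = 98 (F = (-241 + 227)*((6 - 1*7)*(8 + (6 - 1*7))) = -14*(6 - 7)*(8 + (6 - 7)) = -(-14)*(8 - 1) = -(-14)*7 = -14*(-7) = 98)
(-335133 + F) + O = (-335133 + 98) + 31950 = -335035 + 31950 = -303085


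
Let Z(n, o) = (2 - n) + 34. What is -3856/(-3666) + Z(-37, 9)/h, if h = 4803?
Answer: 1043777/978211 ≈ 1.0670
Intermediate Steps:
Z(n, o) = 36 - n
-3856/(-3666) + Z(-37, 9)/h = -3856/(-3666) + (36 - 1*(-37))/4803 = -3856*(-1/3666) + (36 + 37)*(1/4803) = 1928/1833 + 73*(1/4803) = 1928/1833 + 73/4803 = 1043777/978211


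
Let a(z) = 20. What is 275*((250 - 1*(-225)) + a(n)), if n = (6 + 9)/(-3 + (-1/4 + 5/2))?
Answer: 136125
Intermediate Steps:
n = -20 (n = 15/(-3 + (-1*1/4 + 5*(1/2))) = 15/(-3 + (-1/4 + 5/2)) = 15/(-3 + 9/4) = 15/(-3/4) = 15*(-4/3) = -20)
275*((250 - 1*(-225)) + a(n)) = 275*((250 - 1*(-225)) + 20) = 275*((250 + 225) + 20) = 275*(475 + 20) = 275*495 = 136125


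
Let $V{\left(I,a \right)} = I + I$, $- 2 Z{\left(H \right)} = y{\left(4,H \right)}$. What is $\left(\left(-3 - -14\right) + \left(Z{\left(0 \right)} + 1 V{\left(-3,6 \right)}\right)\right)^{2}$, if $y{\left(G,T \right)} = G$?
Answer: $9$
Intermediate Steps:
$Z{\left(H \right)} = -2$ ($Z{\left(H \right)} = \left(- \frac{1}{2}\right) 4 = -2$)
$V{\left(I,a \right)} = 2 I$
$\left(\left(-3 - -14\right) + \left(Z{\left(0 \right)} + 1 V{\left(-3,6 \right)}\right)\right)^{2} = \left(\left(-3 - -14\right) + \left(-2 + 1 \cdot 2 \left(-3\right)\right)\right)^{2} = \left(\left(-3 + 14\right) + \left(-2 + 1 \left(-6\right)\right)\right)^{2} = \left(11 - 8\right)^{2} = 3^{2} = 9$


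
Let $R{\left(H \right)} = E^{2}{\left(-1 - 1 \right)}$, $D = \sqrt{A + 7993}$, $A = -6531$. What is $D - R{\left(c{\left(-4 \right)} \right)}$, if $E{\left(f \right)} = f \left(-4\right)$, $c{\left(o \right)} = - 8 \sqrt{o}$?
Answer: $-64 + \sqrt{1462} \approx -25.764$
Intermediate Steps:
$D = \sqrt{1462}$ ($D = \sqrt{-6531 + 7993} = \sqrt{1462} \approx 38.236$)
$E{\left(f \right)} = - 4 f$
$R{\left(H \right)} = 64$ ($R{\left(H \right)} = \left(- 4 \left(-1 - 1\right)\right)^{2} = \left(\left(-4\right) \left(-2\right)\right)^{2} = 8^{2} = 64$)
$D - R{\left(c{\left(-4 \right)} \right)} = \sqrt{1462} - 64 = -64 + \sqrt{1462}$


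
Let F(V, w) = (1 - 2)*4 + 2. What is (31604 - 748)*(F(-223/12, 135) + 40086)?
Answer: 1236831904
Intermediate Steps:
F(V, w) = -2 (F(V, w) = -1*4 + 2 = -4 + 2 = -2)
(31604 - 748)*(F(-223/12, 135) + 40086) = (31604 - 748)*(-2 + 40086) = 30856*40084 = 1236831904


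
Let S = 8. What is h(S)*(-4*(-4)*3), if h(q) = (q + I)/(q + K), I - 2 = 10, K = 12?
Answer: 48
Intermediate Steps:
I = 12 (I = 2 + 10 = 12)
h(q) = 1 (h(q) = (q + 12)/(q + 12) = (12 + q)/(12 + q) = 1)
h(S)*(-4*(-4)*3) = 1*(-4*(-4)*3) = 1*(16*3) = 1*48 = 48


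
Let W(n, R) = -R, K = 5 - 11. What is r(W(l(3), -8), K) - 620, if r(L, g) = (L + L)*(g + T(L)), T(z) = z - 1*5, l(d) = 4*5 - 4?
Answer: -668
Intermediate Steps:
K = -6
l(d) = 16 (l(d) = 20 - 4 = 16)
T(z) = -5 + z (T(z) = z - 5 = -5 + z)
r(L, g) = 2*L*(-5 + L + g) (r(L, g) = (L + L)*(g + (-5 + L)) = (2*L)*(-5 + L + g) = 2*L*(-5 + L + g))
r(W(l(3), -8), K) - 620 = 2*(-1*(-8))*(-5 - 1*(-8) - 6) - 620 = 2*8*(-5 + 8 - 6) - 620 = 2*8*(-3) - 620 = -48 - 620 = -668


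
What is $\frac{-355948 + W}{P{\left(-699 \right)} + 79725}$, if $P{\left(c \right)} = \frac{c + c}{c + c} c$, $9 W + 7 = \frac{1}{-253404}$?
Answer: $- \frac{811789596757}{180229540536} \approx -4.5042$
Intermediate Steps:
$W = - \frac{1773829}{2280636}$ ($W = - \frac{7}{9} + \frac{1}{9 \left(-253404\right)} = - \frac{7}{9} + \frac{1}{9} \left(- \frac{1}{253404}\right) = - \frac{7}{9} - \frac{1}{2280636} = - \frac{1773829}{2280636} \approx -0.77778$)
$P{\left(c \right)} = c$ ($P{\left(c \right)} = \frac{2 c}{2 c} c = 2 c \frac{1}{2 c} c = 1 c = c$)
$\frac{-355948 + W}{P{\left(-699 \right)} + 79725} = \frac{-355948 - \frac{1773829}{2280636}}{-699 + 79725} = - \frac{811789596757}{2280636 \cdot 79026} = \left(- \frac{811789596757}{2280636}\right) \frac{1}{79026} = - \frac{811789596757}{180229540536}$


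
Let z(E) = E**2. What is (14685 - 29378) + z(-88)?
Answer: -6949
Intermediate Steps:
(14685 - 29378) + z(-88) = (14685 - 29378) + (-88)**2 = -14693 + 7744 = -6949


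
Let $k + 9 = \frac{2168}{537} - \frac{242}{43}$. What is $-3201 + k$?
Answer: $- \frac{74158840}{23091} \approx -3211.6$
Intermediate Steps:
$k = - \frac{244549}{23091}$ ($k = -9 + \left(\frac{2168}{537} - \frac{242}{43}\right) = -9 - \frac{36730}{23091} = - \frac{244549}{23091} \approx -10.591$)
$-3201 + k = -3201 - \frac{244549}{23091} = - \frac{74158840}{23091}$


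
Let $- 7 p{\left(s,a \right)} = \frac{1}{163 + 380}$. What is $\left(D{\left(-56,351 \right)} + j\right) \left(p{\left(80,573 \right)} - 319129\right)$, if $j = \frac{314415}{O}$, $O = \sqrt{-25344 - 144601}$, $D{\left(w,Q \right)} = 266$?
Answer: $- \frac{46094354540}{543} + \frac{25425888566130 i \sqrt{169945}}{43064063} \approx -8.4888 \cdot 10^{7} + 2.434 \cdot 10^{8} i$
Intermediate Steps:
$O = i \sqrt{169945}$ ($O = \sqrt{-169945} = i \sqrt{169945} \approx 412.24 i$)
$p{\left(s,a \right)} = - \frac{1}{3801}$ ($p{\left(s,a \right)} = - \frac{1}{7 \left(163 + 380\right)} = - \frac{1}{7 \cdot 543} = \left(- \frac{1}{7}\right) \frac{1}{543} = - \frac{1}{3801}$)
$j = - \frac{62883 i \sqrt{169945}}{33989}$ ($j = \frac{314415}{i \sqrt{169945}} = 314415 \left(- \frac{i \sqrt{169945}}{169945}\right) = - \frac{62883 i \sqrt{169945}}{33989} \approx - 762.69 i$)
$\left(D{\left(-56,351 \right)} + j\right) \left(p{\left(80,573 \right)} - 319129\right) = \left(266 - \frac{62883 i \sqrt{169945}}{33989}\right) \left(- \frac{1}{3801} - 319129\right) = \left(266 - \frac{62883 i \sqrt{169945}}{33989}\right) \left(- \frac{1213009330}{3801}\right) = - \frac{46094354540}{543} + \frac{25425888566130 i \sqrt{169945}}{43064063}$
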